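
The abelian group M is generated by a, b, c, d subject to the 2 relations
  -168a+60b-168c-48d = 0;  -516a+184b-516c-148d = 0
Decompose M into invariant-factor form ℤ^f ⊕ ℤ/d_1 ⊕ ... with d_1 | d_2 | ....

Answer: M ≅ ℤ^2 ⊕ ℤ/4 ⊕ ℤ/12

Derivation:
rank_ℚ(R)=2; free=4−2=2
SNF(R) diag = [4, 12] → torsion [4, 12]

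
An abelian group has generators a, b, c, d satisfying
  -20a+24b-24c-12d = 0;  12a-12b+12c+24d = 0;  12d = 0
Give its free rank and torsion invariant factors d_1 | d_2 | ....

rank_ℚ(R)=3; free=4−3=1
SNF(R) diag = [4, 12, 12] → torsion [4, 12, 12]

Answer: M ≅ ℤ^1 ⊕ ℤ/4 ⊕ ℤ/12 ⊕ ℤ/12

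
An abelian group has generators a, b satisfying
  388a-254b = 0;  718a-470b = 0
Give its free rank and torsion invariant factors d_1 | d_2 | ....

rank_ℚ(R)=2; free=2−2=0
SNF(R) diag = [2, 6] → torsion [2, 6]

Answer: M ≅ ℤ/2 ⊕ ℤ/6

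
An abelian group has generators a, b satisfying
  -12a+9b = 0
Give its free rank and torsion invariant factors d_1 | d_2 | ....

rank_ℚ(R)=1; free=2−1=1
SNF(R) diag = [3] → torsion [3]

Answer: M ≅ ℤ^1 ⊕ ℤ/3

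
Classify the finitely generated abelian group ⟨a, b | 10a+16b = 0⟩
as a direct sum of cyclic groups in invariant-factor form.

rank_ℚ(R)=1; free=2−1=1
SNF(R) diag = [2] → torsion [2]

Answer: M ≅ ℤ^1 ⊕ ℤ/2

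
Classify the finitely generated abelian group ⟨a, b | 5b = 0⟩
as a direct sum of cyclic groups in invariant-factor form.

Answer: M ≅ ℤ^1 ⊕ ℤ/5

Derivation:
rank_ℚ(R)=1; free=2−1=1
SNF(R) diag = [5] → torsion [5]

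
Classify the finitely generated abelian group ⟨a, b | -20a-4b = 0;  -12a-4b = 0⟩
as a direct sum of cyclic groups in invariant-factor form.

Answer: M ≅ ℤ/4 ⊕ ℤ/8

Derivation:
rank_ℚ(R)=2; free=2−2=0
SNF(R) diag = [4, 8] → torsion [4, 8]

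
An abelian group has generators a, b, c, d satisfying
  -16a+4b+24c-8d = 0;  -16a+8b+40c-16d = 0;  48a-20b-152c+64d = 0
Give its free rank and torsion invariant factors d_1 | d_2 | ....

rank_ℚ(R)=3; free=4−3=1
SNF(R) diag = [4, 8, 24] → torsion [4, 8, 24]

Answer: M ≅ ℤ^1 ⊕ ℤ/4 ⊕ ℤ/8 ⊕ ℤ/24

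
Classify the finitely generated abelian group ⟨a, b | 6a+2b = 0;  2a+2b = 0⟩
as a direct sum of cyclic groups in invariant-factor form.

Answer: M ≅ ℤ/2 ⊕ ℤ/4

Derivation:
rank_ℚ(R)=2; free=2−2=0
SNF(R) diag = [2, 4] → torsion [2, 4]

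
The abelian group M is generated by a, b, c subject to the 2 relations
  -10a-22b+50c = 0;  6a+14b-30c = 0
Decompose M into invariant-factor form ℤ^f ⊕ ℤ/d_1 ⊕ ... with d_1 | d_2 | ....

Answer: M ≅ ℤ^1 ⊕ ℤ/2 ⊕ ℤ/4

Derivation:
rank_ℚ(R)=2; free=3−2=1
SNF(R) diag = [2, 4] → torsion [2, 4]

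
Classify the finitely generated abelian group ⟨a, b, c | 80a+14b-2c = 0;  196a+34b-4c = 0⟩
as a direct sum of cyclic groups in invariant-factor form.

Answer: M ≅ ℤ^1 ⊕ ℤ/2 ⊕ ℤ/6

Derivation:
rank_ℚ(R)=2; free=3−2=1
SNF(R) diag = [2, 6] → torsion [2, 6]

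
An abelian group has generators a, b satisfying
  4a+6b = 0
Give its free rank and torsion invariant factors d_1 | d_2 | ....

rank_ℚ(R)=1; free=2−1=1
SNF(R) diag = [2] → torsion [2]

Answer: M ≅ ℤ^1 ⊕ ℤ/2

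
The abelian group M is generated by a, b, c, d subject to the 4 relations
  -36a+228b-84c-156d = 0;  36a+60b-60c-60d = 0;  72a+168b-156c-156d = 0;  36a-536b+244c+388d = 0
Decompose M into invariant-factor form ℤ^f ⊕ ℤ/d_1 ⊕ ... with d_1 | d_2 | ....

rank_ℚ(R)=4; free=4−4=0
SNF(R) diag = [4, 12, 36, 72] → torsion [4, 12, 36, 72]

Answer: M ≅ ℤ/4 ⊕ ℤ/12 ⊕ ℤ/36 ⊕ ℤ/72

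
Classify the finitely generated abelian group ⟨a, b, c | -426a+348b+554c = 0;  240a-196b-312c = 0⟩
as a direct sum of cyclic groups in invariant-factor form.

rank_ℚ(R)=2; free=3−2=1
SNF(R) diag = [2, 4] → torsion [2, 4]

Answer: M ≅ ℤ^1 ⊕ ℤ/2 ⊕ ℤ/4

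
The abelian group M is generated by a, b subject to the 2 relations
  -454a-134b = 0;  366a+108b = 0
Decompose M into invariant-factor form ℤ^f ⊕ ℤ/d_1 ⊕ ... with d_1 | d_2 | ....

Answer: M ≅ ℤ/2 ⊕ ℤ/6

Derivation:
rank_ℚ(R)=2; free=2−2=0
SNF(R) diag = [2, 6] → torsion [2, 6]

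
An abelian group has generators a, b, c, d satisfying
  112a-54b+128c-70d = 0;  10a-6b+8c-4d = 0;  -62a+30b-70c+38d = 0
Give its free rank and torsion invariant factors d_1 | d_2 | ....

Answer: M ≅ ℤ^1 ⊕ ℤ/2 ⊕ ℤ/6 ⊕ ℤ/6

Derivation:
rank_ℚ(R)=3; free=4−3=1
SNF(R) diag = [2, 6, 6] → torsion [2, 6, 6]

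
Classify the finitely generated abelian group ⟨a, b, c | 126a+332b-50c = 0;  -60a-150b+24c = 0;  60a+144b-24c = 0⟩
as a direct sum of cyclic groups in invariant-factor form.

rank_ℚ(R)=3; free=3−3=0
SNF(R) diag = [2, 6, 12] → torsion [2, 6, 12]

Answer: M ≅ ℤ/2 ⊕ ℤ/6 ⊕ ℤ/12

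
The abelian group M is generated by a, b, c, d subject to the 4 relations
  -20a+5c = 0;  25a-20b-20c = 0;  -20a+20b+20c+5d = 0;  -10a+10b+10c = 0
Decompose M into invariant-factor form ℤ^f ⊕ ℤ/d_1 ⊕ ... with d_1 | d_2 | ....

rank_ℚ(R)=4; free=4−4=0
SNF(R) diag = [5, 5, 5, 10] → torsion [5, 5, 5, 10]

Answer: M ≅ ℤ/5 ⊕ ℤ/5 ⊕ ℤ/5 ⊕ ℤ/10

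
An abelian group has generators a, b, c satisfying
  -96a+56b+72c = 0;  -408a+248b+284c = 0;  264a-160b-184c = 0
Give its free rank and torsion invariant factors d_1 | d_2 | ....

rank_ℚ(R)=3; free=3−3=0
SNF(R) diag = [4, 8, 24] → torsion [4, 8, 24]

Answer: M ≅ ℤ/4 ⊕ ℤ/8 ⊕ ℤ/24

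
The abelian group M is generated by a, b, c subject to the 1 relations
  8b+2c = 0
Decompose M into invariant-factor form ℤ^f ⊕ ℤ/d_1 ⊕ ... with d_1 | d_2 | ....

Answer: M ≅ ℤ^2 ⊕ ℤ/2

Derivation:
rank_ℚ(R)=1; free=3−1=2
SNF(R) diag = [2] → torsion [2]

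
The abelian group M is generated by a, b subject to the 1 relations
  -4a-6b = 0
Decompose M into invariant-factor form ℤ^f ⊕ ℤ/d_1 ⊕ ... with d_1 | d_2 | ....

Answer: M ≅ ℤ^1 ⊕ ℤ/2

Derivation:
rank_ℚ(R)=1; free=2−1=1
SNF(R) diag = [2] → torsion [2]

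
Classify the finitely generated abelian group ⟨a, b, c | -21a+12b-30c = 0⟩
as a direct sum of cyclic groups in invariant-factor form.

Answer: M ≅ ℤ^2 ⊕ ℤ/3

Derivation:
rank_ℚ(R)=1; free=3−1=2
SNF(R) diag = [3] → torsion [3]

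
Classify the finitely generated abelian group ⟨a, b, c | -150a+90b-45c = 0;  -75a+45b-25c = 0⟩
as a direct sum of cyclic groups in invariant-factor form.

rank_ℚ(R)=2; free=3−2=1
SNF(R) diag = [5, 15] → torsion [5, 15]

Answer: M ≅ ℤ^1 ⊕ ℤ/5 ⊕ ℤ/15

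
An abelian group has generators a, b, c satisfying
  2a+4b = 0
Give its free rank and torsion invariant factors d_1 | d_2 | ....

Answer: M ≅ ℤ^2 ⊕ ℤ/2

Derivation:
rank_ℚ(R)=1; free=3−1=2
SNF(R) diag = [2] → torsion [2]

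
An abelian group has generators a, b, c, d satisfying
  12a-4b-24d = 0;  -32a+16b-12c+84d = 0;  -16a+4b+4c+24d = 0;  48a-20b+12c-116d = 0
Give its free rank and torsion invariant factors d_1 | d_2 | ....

rank_ℚ(R)=4; free=4−4=0
SNF(R) diag = [4, 4, 4, 4] → torsion [4, 4, 4, 4]

Answer: M ≅ ℤ/4 ⊕ ℤ/4 ⊕ ℤ/4 ⊕ ℤ/4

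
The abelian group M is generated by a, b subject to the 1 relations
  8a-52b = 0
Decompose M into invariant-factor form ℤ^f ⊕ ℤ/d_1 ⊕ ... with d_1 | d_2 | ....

Answer: M ≅ ℤ^1 ⊕ ℤ/4

Derivation:
rank_ℚ(R)=1; free=2−1=1
SNF(R) diag = [4] → torsion [4]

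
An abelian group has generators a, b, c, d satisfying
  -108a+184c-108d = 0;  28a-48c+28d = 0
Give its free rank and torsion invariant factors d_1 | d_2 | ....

Answer: M ≅ ℤ^2 ⊕ ℤ/4 ⊕ ℤ/8

Derivation:
rank_ℚ(R)=2; free=4−2=2
SNF(R) diag = [4, 8] → torsion [4, 8]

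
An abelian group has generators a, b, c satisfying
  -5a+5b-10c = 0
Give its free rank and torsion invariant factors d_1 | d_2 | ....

Answer: M ≅ ℤ^2 ⊕ ℤ/5

Derivation:
rank_ℚ(R)=1; free=3−1=2
SNF(R) diag = [5] → torsion [5]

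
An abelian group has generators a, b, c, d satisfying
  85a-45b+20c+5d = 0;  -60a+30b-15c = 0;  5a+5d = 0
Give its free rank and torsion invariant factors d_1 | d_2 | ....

Answer: M ≅ ℤ^1 ⊕ ℤ/5 ⊕ ℤ/5 ⊕ ℤ/15

Derivation:
rank_ℚ(R)=3; free=4−3=1
SNF(R) diag = [5, 5, 15] → torsion [5, 5, 15]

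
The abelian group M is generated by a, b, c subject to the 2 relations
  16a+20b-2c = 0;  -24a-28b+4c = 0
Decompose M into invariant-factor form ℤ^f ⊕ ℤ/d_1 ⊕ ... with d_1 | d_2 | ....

Answer: M ≅ ℤ^1 ⊕ ℤ/2 ⊕ ℤ/4

Derivation:
rank_ℚ(R)=2; free=3−2=1
SNF(R) diag = [2, 4] → torsion [2, 4]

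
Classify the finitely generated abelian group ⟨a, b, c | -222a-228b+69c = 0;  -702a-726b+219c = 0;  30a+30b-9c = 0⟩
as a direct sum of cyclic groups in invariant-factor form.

rank_ℚ(R)=3; free=3−3=0
SNF(R) diag = [3, 6, 12] → torsion [3, 6, 12]

Answer: M ≅ ℤ/3 ⊕ ℤ/6 ⊕ ℤ/12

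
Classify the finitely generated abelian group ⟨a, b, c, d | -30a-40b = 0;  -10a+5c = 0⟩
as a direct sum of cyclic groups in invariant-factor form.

Answer: M ≅ ℤ^2 ⊕ ℤ/5 ⊕ ℤ/10

Derivation:
rank_ℚ(R)=2; free=4−2=2
SNF(R) diag = [5, 10] → torsion [5, 10]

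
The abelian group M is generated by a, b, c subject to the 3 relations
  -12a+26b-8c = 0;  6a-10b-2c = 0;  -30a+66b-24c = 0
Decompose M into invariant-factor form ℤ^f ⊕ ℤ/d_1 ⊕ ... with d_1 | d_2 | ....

Answer: M ≅ ℤ/2 ⊕ ℤ/6 ⊕ ℤ/6

Derivation:
rank_ℚ(R)=3; free=3−3=0
SNF(R) diag = [2, 6, 6] → torsion [2, 6, 6]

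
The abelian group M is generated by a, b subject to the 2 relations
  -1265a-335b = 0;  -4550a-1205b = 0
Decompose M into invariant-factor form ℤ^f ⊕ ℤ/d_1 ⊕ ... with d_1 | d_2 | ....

Answer: M ≅ ℤ/5 ⊕ ℤ/15

Derivation:
rank_ℚ(R)=2; free=2−2=0
SNF(R) diag = [5, 15] → torsion [5, 15]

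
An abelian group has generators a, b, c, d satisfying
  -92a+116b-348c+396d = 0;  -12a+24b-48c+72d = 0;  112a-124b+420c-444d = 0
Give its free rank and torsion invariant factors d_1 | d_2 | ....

rank_ℚ(R)=3; free=4−3=1
SNF(R) diag = [4, 12, 24] → torsion [4, 12, 24]

Answer: M ≅ ℤ^1 ⊕ ℤ/4 ⊕ ℤ/12 ⊕ ℤ/24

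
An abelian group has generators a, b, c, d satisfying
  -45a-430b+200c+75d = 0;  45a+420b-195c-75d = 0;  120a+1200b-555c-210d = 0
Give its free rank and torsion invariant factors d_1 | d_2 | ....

Answer: M ≅ ℤ^1 ⊕ ℤ/5 ⊕ ℤ/15 ⊕ ℤ/30

Derivation:
rank_ℚ(R)=3; free=4−3=1
SNF(R) diag = [5, 15, 30] → torsion [5, 15, 30]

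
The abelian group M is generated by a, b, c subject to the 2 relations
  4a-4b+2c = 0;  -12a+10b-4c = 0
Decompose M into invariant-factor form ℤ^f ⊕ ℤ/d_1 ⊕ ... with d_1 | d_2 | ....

Answer: M ≅ ℤ^1 ⊕ ℤ/2 ⊕ ℤ/2

Derivation:
rank_ℚ(R)=2; free=3−2=1
SNF(R) diag = [2, 2] → torsion [2, 2]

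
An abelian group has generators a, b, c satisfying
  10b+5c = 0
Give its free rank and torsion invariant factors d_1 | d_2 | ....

rank_ℚ(R)=1; free=3−1=2
SNF(R) diag = [5] → torsion [5]

Answer: M ≅ ℤ^2 ⊕ ℤ/5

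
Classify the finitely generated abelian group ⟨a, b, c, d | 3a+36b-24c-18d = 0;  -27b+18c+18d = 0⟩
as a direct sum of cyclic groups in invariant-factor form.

Answer: M ≅ ℤ^2 ⊕ ℤ/3 ⊕ ℤ/9

Derivation:
rank_ℚ(R)=2; free=4−2=2
SNF(R) diag = [3, 9] → torsion [3, 9]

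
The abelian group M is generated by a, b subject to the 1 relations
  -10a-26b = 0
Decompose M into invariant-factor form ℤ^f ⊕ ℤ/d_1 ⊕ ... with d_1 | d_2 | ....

rank_ℚ(R)=1; free=2−1=1
SNF(R) diag = [2] → torsion [2]

Answer: M ≅ ℤ^1 ⊕ ℤ/2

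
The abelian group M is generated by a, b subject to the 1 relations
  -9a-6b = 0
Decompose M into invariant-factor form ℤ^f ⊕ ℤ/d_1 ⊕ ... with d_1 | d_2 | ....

rank_ℚ(R)=1; free=2−1=1
SNF(R) diag = [3] → torsion [3]

Answer: M ≅ ℤ^1 ⊕ ℤ/3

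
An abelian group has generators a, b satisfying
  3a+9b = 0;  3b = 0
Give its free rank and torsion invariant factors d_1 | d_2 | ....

rank_ℚ(R)=2; free=2−2=0
SNF(R) diag = [3, 3] → torsion [3, 3]

Answer: M ≅ ℤ/3 ⊕ ℤ/3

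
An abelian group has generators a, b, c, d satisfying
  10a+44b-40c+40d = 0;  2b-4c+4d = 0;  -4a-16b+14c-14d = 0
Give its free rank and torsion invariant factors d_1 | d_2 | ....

rank_ℚ(R)=3; free=4−3=1
SNF(R) diag = [2, 2, 6] → torsion [2, 2, 6]

Answer: M ≅ ℤ^1 ⊕ ℤ/2 ⊕ ℤ/2 ⊕ ℤ/6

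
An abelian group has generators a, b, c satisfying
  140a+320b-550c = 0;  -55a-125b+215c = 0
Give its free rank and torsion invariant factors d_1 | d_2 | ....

rank_ℚ(R)=2; free=3−2=1
SNF(R) diag = [5, 10] → torsion [5, 10]

Answer: M ≅ ℤ^1 ⊕ ℤ/5 ⊕ ℤ/10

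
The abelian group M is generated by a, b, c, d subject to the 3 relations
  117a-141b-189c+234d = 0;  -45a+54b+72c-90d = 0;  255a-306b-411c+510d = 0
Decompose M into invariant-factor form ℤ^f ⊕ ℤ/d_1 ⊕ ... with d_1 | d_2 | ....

Answer: M ≅ ℤ^1 ⊕ ℤ/3 ⊕ ℤ/3 ⊕ ℤ/9

Derivation:
rank_ℚ(R)=3; free=4−3=1
SNF(R) diag = [3, 3, 9] → torsion [3, 3, 9]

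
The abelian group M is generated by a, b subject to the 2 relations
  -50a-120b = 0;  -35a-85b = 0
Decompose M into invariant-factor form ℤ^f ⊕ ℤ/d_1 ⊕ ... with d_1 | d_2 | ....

rank_ℚ(R)=2; free=2−2=0
SNF(R) diag = [5, 10] → torsion [5, 10]

Answer: M ≅ ℤ/5 ⊕ ℤ/10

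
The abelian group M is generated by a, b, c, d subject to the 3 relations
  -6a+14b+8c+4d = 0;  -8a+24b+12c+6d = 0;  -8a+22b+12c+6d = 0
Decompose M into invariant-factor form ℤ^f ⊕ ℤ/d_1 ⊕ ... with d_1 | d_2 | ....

rank_ℚ(R)=3; free=4−3=1
SNF(R) diag = [2, 2, 2] → torsion [2, 2, 2]

Answer: M ≅ ℤ^1 ⊕ ℤ/2 ⊕ ℤ/2 ⊕ ℤ/2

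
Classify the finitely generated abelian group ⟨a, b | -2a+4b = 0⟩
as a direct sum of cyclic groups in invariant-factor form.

rank_ℚ(R)=1; free=2−1=1
SNF(R) diag = [2] → torsion [2]

Answer: M ≅ ℤ^1 ⊕ ℤ/2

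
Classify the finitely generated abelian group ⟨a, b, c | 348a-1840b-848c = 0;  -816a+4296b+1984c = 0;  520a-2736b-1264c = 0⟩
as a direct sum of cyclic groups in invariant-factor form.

rank_ℚ(R)=3; free=3−3=0
SNF(R) diag = [4, 8, 16] → torsion [4, 8, 16]

Answer: M ≅ ℤ/4 ⊕ ℤ/8 ⊕ ℤ/16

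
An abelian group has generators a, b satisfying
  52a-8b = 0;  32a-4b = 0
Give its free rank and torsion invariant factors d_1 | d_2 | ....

Answer: M ≅ ℤ/4 ⊕ ℤ/12

Derivation:
rank_ℚ(R)=2; free=2−2=0
SNF(R) diag = [4, 12] → torsion [4, 12]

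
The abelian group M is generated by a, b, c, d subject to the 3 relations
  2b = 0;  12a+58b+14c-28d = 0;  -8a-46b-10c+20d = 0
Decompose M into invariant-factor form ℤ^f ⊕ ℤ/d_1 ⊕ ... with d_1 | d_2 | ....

Answer: M ≅ ℤ^1 ⊕ ℤ/2 ⊕ ℤ/2 ⊕ ℤ/4

Derivation:
rank_ℚ(R)=3; free=4−3=1
SNF(R) diag = [2, 2, 4] → torsion [2, 2, 4]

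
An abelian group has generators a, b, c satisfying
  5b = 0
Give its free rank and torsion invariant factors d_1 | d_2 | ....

rank_ℚ(R)=1; free=3−1=2
SNF(R) diag = [5] → torsion [5]

Answer: M ≅ ℤ^2 ⊕ ℤ/5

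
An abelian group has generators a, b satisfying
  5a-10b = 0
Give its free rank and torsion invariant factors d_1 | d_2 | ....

Answer: M ≅ ℤ^1 ⊕ ℤ/5

Derivation:
rank_ℚ(R)=1; free=2−1=1
SNF(R) diag = [5] → torsion [5]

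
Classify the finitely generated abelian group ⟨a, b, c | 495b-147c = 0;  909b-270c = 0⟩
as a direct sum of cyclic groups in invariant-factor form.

rank_ℚ(R)=2; free=3−2=1
SNF(R) diag = [3, 9] → torsion [3, 9]

Answer: M ≅ ℤ^1 ⊕ ℤ/3 ⊕ ℤ/9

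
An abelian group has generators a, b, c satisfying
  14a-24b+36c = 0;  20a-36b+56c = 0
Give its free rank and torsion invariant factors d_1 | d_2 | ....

rank_ℚ(R)=2; free=3−2=1
SNF(R) diag = [2, 4] → torsion [2, 4]

Answer: M ≅ ℤ^1 ⊕ ℤ/2 ⊕ ℤ/4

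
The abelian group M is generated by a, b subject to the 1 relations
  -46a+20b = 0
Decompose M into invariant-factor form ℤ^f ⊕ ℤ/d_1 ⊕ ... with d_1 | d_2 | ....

rank_ℚ(R)=1; free=2−1=1
SNF(R) diag = [2] → torsion [2]

Answer: M ≅ ℤ^1 ⊕ ℤ/2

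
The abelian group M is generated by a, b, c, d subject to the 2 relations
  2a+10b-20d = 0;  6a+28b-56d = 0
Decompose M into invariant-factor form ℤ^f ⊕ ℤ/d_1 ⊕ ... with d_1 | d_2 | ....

rank_ℚ(R)=2; free=4−2=2
SNF(R) diag = [2, 2] → torsion [2, 2]

Answer: M ≅ ℤ^2 ⊕ ℤ/2 ⊕ ℤ/2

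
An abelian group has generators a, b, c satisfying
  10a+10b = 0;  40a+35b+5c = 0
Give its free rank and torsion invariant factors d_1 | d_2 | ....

rank_ℚ(R)=2; free=3−2=1
SNF(R) diag = [5, 10] → torsion [5, 10]

Answer: M ≅ ℤ^1 ⊕ ℤ/5 ⊕ ℤ/10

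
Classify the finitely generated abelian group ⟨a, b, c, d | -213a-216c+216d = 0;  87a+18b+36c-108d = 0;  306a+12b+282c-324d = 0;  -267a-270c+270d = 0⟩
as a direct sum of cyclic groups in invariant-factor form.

Answer: M ≅ ℤ/3 ⊕ ℤ/6 ⊕ ℤ/18 ⊕ ℤ/54

Derivation:
rank_ℚ(R)=4; free=4−4=0
SNF(R) diag = [3, 6, 18, 54] → torsion [3, 6, 18, 54]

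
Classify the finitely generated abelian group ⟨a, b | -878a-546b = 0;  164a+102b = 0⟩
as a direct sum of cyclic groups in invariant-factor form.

rank_ℚ(R)=2; free=2−2=0
SNF(R) diag = [2, 6] → torsion [2, 6]

Answer: M ≅ ℤ/2 ⊕ ℤ/6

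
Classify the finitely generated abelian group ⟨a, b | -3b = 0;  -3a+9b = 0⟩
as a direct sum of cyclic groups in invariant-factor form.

rank_ℚ(R)=2; free=2−2=0
SNF(R) diag = [3, 3] → torsion [3, 3]

Answer: M ≅ ℤ/3 ⊕ ℤ/3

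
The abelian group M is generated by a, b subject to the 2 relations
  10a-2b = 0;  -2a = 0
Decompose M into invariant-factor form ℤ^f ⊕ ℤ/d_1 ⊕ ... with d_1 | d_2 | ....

rank_ℚ(R)=2; free=2−2=0
SNF(R) diag = [2, 2] → torsion [2, 2]

Answer: M ≅ ℤ/2 ⊕ ℤ/2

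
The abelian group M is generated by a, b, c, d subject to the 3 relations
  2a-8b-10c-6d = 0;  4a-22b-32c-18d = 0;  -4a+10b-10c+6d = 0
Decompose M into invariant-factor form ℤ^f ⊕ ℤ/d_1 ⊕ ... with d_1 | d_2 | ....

Answer: M ≅ ℤ^1 ⊕ ℤ/2 ⊕ ℤ/6 ⊕ ℤ/18

Derivation:
rank_ℚ(R)=3; free=4−3=1
SNF(R) diag = [2, 6, 18] → torsion [2, 6, 18]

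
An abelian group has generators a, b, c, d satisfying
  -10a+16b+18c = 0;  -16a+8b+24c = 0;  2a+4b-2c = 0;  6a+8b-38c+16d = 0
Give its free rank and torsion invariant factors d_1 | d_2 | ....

Answer: M ≅ ℤ/2 ⊕ ℤ/4 ⊕ ℤ/8 ⊕ ℤ/16

Derivation:
rank_ℚ(R)=4; free=4−4=0
SNF(R) diag = [2, 4, 8, 16] → torsion [2, 4, 8, 16]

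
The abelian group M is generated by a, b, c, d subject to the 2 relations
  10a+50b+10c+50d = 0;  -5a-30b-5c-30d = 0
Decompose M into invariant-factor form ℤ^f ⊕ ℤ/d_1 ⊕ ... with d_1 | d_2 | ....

rank_ℚ(R)=2; free=4−2=2
SNF(R) diag = [5, 10] → torsion [5, 10]

Answer: M ≅ ℤ^2 ⊕ ℤ/5 ⊕ ℤ/10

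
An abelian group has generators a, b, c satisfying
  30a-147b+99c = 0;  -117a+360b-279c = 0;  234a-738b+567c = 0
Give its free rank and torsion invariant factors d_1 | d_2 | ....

rank_ℚ(R)=3; free=3−3=0
SNF(R) diag = [3, 9, 9] → torsion [3, 9, 9]

Answer: M ≅ ℤ/3 ⊕ ℤ/9 ⊕ ℤ/9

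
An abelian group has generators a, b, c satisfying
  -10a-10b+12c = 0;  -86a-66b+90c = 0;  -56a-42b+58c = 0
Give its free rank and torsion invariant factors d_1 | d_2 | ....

rank_ℚ(R)=3; free=3−3=0
SNF(R) diag = [2, 2, 2] → torsion [2, 2, 2]

Answer: M ≅ ℤ/2 ⊕ ℤ/2 ⊕ ℤ/2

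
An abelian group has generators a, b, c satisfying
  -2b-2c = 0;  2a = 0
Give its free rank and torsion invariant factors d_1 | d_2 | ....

Answer: M ≅ ℤ^1 ⊕ ℤ/2 ⊕ ℤ/2

Derivation:
rank_ℚ(R)=2; free=3−2=1
SNF(R) diag = [2, 2] → torsion [2, 2]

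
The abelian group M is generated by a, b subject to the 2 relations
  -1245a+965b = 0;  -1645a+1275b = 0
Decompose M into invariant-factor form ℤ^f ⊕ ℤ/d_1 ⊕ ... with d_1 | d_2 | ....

rank_ℚ(R)=2; free=2−2=0
SNF(R) diag = [5, 10] → torsion [5, 10]

Answer: M ≅ ℤ/5 ⊕ ℤ/10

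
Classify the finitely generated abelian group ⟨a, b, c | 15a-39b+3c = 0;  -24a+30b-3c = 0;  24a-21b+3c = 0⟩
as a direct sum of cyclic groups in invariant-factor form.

Answer: M ≅ ℤ/3 ⊕ ℤ/9 ⊕ ℤ/9

Derivation:
rank_ℚ(R)=3; free=3−3=0
SNF(R) diag = [3, 9, 9] → torsion [3, 9, 9]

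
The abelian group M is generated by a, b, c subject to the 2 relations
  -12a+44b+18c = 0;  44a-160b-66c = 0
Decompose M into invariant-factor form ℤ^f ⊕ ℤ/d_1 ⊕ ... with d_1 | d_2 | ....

Answer: M ≅ ℤ^1 ⊕ ℤ/2 ⊕ ℤ/4

Derivation:
rank_ℚ(R)=2; free=3−2=1
SNF(R) diag = [2, 4] → torsion [2, 4]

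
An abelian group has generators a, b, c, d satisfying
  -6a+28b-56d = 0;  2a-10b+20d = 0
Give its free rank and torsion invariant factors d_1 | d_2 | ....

Answer: M ≅ ℤ^2 ⊕ ℤ/2 ⊕ ℤ/2

Derivation:
rank_ℚ(R)=2; free=4−2=2
SNF(R) diag = [2, 2] → torsion [2, 2]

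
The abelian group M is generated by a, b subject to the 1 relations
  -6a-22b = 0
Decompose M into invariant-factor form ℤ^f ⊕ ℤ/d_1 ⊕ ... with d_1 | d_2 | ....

rank_ℚ(R)=1; free=2−1=1
SNF(R) diag = [2] → torsion [2]

Answer: M ≅ ℤ^1 ⊕ ℤ/2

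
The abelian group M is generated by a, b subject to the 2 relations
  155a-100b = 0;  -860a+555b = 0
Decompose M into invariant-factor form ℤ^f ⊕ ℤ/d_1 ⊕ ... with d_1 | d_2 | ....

rank_ℚ(R)=2; free=2−2=0
SNF(R) diag = [5, 5] → torsion [5, 5]

Answer: M ≅ ℤ/5 ⊕ ℤ/5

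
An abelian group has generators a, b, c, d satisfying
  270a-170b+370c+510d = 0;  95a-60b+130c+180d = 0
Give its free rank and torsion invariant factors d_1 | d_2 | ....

rank_ℚ(R)=2; free=4−2=2
SNF(R) diag = [5, 10] → torsion [5, 10]

Answer: M ≅ ℤ^2 ⊕ ℤ/5 ⊕ ℤ/10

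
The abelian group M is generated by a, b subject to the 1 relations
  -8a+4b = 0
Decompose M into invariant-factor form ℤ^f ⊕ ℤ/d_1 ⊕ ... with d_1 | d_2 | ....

Answer: M ≅ ℤ^1 ⊕ ℤ/4

Derivation:
rank_ℚ(R)=1; free=2−1=1
SNF(R) diag = [4] → torsion [4]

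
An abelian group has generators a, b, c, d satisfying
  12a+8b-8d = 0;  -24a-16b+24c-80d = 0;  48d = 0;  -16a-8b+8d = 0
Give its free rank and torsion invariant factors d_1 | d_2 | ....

rank_ℚ(R)=4; free=4−4=0
SNF(R) diag = [4, 8, 24, 48] → torsion [4, 8, 24, 48]

Answer: M ≅ ℤ/4 ⊕ ℤ/8 ⊕ ℤ/24 ⊕ ℤ/48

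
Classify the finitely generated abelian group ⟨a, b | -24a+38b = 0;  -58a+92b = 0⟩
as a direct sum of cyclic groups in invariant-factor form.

rank_ℚ(R)=2; free=2−2=0
SNF(R) diag = [2, 2] → torsion [2, 2]

Answer: M ≅ ℤ/2 ⊕ ℤ/2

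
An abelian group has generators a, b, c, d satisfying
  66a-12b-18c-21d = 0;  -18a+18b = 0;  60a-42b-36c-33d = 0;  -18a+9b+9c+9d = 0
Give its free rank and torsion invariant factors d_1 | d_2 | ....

rank_ℚ(R)=4; free=4−4=0
SNF(R) diag = [3, 9, 18, 18] → torsion [3, 9, 18, 18]

Answer: M ≅ ℤ/3 ⊕ ℤ/9 ⊕ ℤ/18 ⊕ ℤ/18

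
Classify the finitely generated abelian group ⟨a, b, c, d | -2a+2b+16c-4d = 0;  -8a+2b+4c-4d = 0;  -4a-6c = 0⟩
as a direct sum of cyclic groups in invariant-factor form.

Answer: M ≅ ℤ^1 ⊕ ℤ/2 ⊕ ℤ/2 ⊕ ℤ/6

Derivation:
rank_ℚ(R)=3; free=4−3=1
SNF(R) diag = [2, 2, 6] → torsion [2, 2, 6]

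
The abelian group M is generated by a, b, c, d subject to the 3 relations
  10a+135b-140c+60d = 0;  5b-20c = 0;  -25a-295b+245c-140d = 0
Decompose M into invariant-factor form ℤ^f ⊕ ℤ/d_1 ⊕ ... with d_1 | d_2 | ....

Answer: M ≅ ℤ^1 ⊕ ℤ/5 ⊕ ℤ/5 ⊕ ℤ/10

Derivation:
rank_ℚ(R)=3; free=4−3=1
SNF(R) diag = [5, 5, 10] → torsion [5, 5, 10]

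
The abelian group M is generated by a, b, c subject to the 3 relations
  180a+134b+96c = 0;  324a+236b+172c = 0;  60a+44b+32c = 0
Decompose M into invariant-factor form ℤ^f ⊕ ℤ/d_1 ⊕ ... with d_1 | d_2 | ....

rank_ℚ(R)=3; free=3−3=0
SNF(R) diag = [2, 4, 12] → torsion [2, 4, 12]

Answer: M ≅ ℤ/2 ⊕ ℤ/4 ⊕ ℤ/12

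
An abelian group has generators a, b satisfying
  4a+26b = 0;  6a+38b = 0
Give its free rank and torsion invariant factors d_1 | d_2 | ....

rank_ℚ(R)=2; free=2−2=0
SNF(R) diag = [2, 2] → torsion [2, 2]

Answer: M ≅ ℤ/2 ⊕ ℤ/2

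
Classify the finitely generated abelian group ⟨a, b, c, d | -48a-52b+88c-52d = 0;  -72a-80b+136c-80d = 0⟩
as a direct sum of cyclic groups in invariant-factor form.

rank_ℚ(R)=2; free=4−2=2
SNF(R) diag = [4, 8] → torsion [4, 8]

Answer: M ≅ ℤ^2 ⊕ ℤ/4 ⊕ ℤ/8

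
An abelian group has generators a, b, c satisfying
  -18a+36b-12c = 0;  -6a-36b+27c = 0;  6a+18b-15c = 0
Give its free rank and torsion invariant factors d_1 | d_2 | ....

rank_ℚ(R)=3; free=3−3=0
SNF(R) diag = [3, 6, 18] → torsion [3, 6, 18]

Answer: M ≅ ℤ/3 ⊕ ℤ/6 ⊕ ℤ/18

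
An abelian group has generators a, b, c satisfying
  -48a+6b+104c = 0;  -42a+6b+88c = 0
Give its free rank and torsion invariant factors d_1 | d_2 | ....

Answer: M ≅ ℤ^1 ⊕ ℤ/2 ⊕ ℤ/6

Derivation:
rank_ℚ(R)=2; free=3−2=1
SNF(R) diag = [2, 6] → torsion [2, 6]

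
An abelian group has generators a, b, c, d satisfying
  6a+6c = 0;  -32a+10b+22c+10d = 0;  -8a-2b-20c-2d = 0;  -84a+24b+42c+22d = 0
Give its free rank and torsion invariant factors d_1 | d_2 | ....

rank_ℚ(R)=4; free=4−4=0
SNF(R) diag = [2, 2, 6, 6] → torsion [2, 2, 6, 6]

Answer: M ≅ ℤ/2 ⊕ ℤ/2 ⊕ ℤ/6 ⊕ ℤ/6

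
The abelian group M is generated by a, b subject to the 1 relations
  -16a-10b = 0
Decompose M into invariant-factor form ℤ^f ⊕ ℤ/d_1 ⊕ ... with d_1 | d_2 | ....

Answer: M ≅ ℤ^1 ⊕ ℤ/2

Derivation:
rank_ℚ(R)=1; free=2−1=1
SNF(R) diag = [2] → torsion [2]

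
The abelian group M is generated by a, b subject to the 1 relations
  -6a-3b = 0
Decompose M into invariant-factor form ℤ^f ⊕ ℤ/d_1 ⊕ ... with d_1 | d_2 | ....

Answer: M ≅ ℤ^1 ⊕ ℤ/3

Derivation:
rank_ℚ(R)=1; free=2−1=1
SNF(R) diag = [3] → torsion [3]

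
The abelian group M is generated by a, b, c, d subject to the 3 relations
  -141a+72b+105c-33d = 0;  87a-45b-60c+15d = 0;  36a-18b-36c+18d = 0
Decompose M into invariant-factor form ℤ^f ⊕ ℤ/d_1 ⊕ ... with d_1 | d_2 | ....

Answer: M ≅ ℤ^1 ⊕ ℤ/3 ⊕ ℤ/9 ⊕ ℤ/18

Derivation:
rank_ℚ(R)=3; free=4−3=1
SNF(R) diag = [3, 9, 18] → torsion [3, 9, 18]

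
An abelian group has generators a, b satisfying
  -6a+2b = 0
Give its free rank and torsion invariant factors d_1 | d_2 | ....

Answer: M ≅ ℤ^1 ⊕ ℤ/2

Derivation:
rank_ℚ(R)=1; free=2−1=1
SNF(R) diag = [2] → torsion [2]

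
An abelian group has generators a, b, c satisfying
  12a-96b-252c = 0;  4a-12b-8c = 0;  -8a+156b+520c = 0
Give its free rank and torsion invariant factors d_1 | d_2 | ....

Answer: M ≅ ℤ/4 ⊕ ℤ/12 ⊕ ℤ/12

Derivation:
rank_ℚ(R)=3; free=3−3=0
SNF(R) diag = [4, 12, 12] → torsion [4, 12, 12]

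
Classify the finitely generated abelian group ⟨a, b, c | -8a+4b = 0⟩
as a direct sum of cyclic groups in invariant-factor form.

rank_ℚ(R)=1; free=3−1=2
SNF(R) diag = [4] → torsion [4]

Answer: M ≅ ℤ^2 ⊕ ℤ/4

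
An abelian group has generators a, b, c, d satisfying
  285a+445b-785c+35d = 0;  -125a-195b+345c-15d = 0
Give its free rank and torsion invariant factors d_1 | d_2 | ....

Answer: M ≅ ℤ^2 ⊕ ℤ/5 ⊕ ℤ/10

Derivation:
rank_ℚ(R)=2; free=4−2=2
SNF(R) diag = [5, 10] → torsion [5, 10]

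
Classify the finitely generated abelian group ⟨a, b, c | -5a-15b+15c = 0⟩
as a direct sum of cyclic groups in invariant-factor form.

rank_ℚ(R)=1; free=3−1=2
SNF(R) diag = [5] → torsion [5]

Answer: M ≅ ℤ^2 ⊕ ℤ/5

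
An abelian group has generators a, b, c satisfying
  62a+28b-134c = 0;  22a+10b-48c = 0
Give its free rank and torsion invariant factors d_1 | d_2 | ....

rank_ℚ(R)=2; free=3−2=1
SNF(R) diag = [2, 2] → torsion [2, 2]

Answer: M ≅ ℤ^1 ⊕ ℤ/2 ⊕ ℤ/2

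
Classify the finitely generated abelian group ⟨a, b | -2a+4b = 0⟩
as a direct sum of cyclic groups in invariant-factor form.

Answer: M ≅ ℤ^1 ⊕ ℤ/2

Derivation:
rank_ℚ(R)=1; free=2−1=1
SNF(R) diag = [2] → torsion [2]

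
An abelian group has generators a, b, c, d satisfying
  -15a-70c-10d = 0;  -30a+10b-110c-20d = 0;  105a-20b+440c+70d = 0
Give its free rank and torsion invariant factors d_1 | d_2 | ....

Answer: M ≅ ℤ^1 ⊕ ℤ/5 ⊕ ℤ/10 ⊕ ℤ/10

Derivation:
rank_ℚ(R)=3; free=4−3=1
SNF(R) diag = [5, 10, 10] → torsion [5, 10, 10]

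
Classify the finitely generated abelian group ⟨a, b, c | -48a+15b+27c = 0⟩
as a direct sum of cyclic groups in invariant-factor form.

rank_ℚ(R)=1; free=3−1=2
SNF(R) diag = [3] → torsion [3]

Answer: M ≅ ℤ^2 ⊕ ℤ/3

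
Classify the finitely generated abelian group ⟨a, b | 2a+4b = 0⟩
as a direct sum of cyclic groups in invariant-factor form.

Answer: M ≅ ℤ^1 ⊕ ℤ/2

Derivation:
rank_ℚ(R)=1; free=2−1=1
SNF(R) diag = [2] → torsion [2]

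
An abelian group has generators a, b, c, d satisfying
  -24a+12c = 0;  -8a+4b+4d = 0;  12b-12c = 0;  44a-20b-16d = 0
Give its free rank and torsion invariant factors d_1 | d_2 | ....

Answer: M ≅ ℤ/4 ⊕ ℤ/4 ⊕ ℤ/12 ⊕ ℤ/12

Derivation:
rank_ℚ(R)=4; free=4−4=0
SNF(R) diag = [4, 4, 12, 12] → torsion [4, 4, 12, 12]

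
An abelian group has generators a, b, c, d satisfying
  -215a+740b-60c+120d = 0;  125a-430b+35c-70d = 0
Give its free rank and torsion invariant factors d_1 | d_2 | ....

rank_ℚ(R)=2; free=4−2=2
SNF(R) diag = [5, 5] → torsion [5, 5]

Answer: M ≅ ℤ^2 ⊕ ℤ/5 ⊕ ℤ/5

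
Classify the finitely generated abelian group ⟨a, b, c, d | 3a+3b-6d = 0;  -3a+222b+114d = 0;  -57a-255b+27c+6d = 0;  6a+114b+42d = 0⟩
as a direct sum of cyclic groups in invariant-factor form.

Answer: M ≅ ℤ/3 ⊕ ℤ/9 ⊕ ℤ/27 ⊕ ℤ/54

Derivation:
rank_ℚ(R)=4; free=4−4=0
SNF(R) diag = [3, 9, 27, 54] → torsion [3, 9, 27, 54]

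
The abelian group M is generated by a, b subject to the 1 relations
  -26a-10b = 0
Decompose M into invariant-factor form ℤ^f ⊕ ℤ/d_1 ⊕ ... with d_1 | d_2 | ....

Answer: M ≅ ℤ^1 ⊕ ℤ/2

Derivation:
rank_ℚ(R)=1; free=2−1=1
SNF(R) diag = [2] → torsion [2]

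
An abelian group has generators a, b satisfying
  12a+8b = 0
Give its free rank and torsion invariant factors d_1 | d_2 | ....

Answer: M ≅ ℤ^1 ⊕ ℤ/4

Derivation:
rank_ℚ(R)=1; free=2−1=1
SNF(R) diag = [4] → torsion [4]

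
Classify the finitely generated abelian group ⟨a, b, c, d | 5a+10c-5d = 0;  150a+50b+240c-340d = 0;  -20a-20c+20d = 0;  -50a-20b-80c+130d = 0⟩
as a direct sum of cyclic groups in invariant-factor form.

Answer: M ≅ ℤ/5 ⊕ ℤ/10 ⊕ ℤ/20 ⊕ ℤ/20

Derivation:
rank_ℚ(R)=4; free=4−4=0
SNF(R) diag = [5, 10, 20, 20] → torsion [5, 10, 20, 20]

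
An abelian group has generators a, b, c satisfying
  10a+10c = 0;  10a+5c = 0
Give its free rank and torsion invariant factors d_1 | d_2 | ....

rank_ℚ(R)=2; free=3−2=1
SNF(R) diag = [5, 10] → torsion [5, 10]

Answer: M ≅ ℤ^1 ⊕ ℤ/5 ⊕ ℤ/10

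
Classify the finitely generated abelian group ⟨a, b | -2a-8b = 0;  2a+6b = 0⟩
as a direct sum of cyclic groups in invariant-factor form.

rank_ℚ(R)=2; free=2−2=0
SNF(R) diag = [2, 2] → torsion [2, 2]

Answer: M ≅ ℤ/2 ⊕ ℤ/2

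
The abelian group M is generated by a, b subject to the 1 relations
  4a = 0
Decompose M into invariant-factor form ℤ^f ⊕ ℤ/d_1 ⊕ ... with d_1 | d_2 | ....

rank_ℚ(R)=1; free=2−1=1
SNF(R) diag = [4] → torsion [4]

Answer: M ≅ ℤ^1 ⊕ ℤ/4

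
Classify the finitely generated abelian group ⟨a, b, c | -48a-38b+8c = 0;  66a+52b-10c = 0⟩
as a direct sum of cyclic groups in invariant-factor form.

rank_ℚ(R)=2; free=3−2=1
SNF(R) diag = [2, 6] → torsion [2, 6]

Answer: M ≅ ℤ^1 ⊕ ℤ/2 ⊕ ℤ/6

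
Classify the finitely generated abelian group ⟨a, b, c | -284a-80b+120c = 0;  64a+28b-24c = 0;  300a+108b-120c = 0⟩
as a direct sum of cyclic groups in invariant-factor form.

Answer: M ≅ ℤ/4 ⊕ ℤ/12 ⊕ ℤ/24

Derivation:
rank_ℚ(R)=3; free=3−3=0
SNF(R) diag = [4, 12, 24] → torsion [4, 12, 24]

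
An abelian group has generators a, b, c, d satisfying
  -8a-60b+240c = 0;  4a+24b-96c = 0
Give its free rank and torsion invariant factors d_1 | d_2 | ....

rank_ℚ(R)=2; free=4−2=2
SNF(R) diag = [4, 12] → torsion [4, 12]

Answer: M ≅ ℤ^2 ⊕ ℤ/4 ⊕ ℤ/12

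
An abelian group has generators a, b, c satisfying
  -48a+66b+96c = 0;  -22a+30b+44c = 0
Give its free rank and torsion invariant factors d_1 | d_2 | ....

rank_ℚ(R)=2; free=3−2=1
SNF(R) diag = [2, 6] → torsion [2, 6]

Answer: M ≅ ℤ^1 ⊕ ℤ/2 ⊕ ℤ/6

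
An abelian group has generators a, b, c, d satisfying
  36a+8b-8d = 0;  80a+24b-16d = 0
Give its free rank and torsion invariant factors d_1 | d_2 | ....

rank_ℚ(R)=2; free=4−2=2
SNF(R) diag = [4, 8] → torsion [4, 8]

Answer: M ≅ ℤ^2 ⊕ ℤ/4 ⊕ ℤ/8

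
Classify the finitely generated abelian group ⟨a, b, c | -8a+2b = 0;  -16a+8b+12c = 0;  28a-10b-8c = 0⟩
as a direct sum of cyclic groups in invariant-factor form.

rank_ℚ(R)=3; free=3−3=0
SNF(R) diag = [2, 4, 4] → torsion [2, 4, 4]

Answer: M ≅ ℤ/2 ⊕ ℤ/4 ⊕ ℤ/4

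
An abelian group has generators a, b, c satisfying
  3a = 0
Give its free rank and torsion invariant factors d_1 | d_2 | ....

Answer: M ≅ ℤ^2 ⊕ ℤ/3

Derivation:
rank_ℚ(R)=1; free=3−1=2
SNF(R) diag = [3] → torsion [3]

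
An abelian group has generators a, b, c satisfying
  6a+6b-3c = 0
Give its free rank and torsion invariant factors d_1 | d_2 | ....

Answer: M ≅ ℤ^2 ⊕ ℤ/3

Derivation:
rank_ℚ(R)=1; free=3−1=2
SNF(R) diag = [3] → torsion [3]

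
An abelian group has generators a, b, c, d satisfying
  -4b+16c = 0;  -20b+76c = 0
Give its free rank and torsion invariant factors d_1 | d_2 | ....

Answer: M ≅ ℤ^2 ⊕ ℤ/4 ⊕ ℤ/4

Derivation:
rank_ℚ(R)=2; free=4−2=2
SNF(R) diag = [4, 4] → torsion [4, 4]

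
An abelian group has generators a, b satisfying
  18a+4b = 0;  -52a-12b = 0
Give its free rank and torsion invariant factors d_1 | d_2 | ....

Answer: M ≅ ℤ/2 ⊕ ℤ/4

Derivation:
rank_ℚ(R)=2; free=2−2=0
SNF(R) diag = [2, 4] → torsion [2, 4]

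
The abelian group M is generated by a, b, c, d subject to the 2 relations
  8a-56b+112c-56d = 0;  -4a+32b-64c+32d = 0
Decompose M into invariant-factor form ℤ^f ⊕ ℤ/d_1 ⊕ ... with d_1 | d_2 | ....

Answer: M ≅ ℤ^2 ⊕ ℤ/4 ⊕ ℤ/8

Derivation:
rank_ℚ(R)=2; free=4−2=2
SNF(R) diag = [4, 8] → torsion [4, 8]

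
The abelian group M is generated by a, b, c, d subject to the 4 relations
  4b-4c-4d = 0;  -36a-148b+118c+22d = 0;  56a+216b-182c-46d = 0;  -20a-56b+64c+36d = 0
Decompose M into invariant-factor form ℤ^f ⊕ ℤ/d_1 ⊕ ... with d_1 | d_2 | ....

Answer: M ≅ ℤ/2 ⊕ ℤ/4 ⊕ ℤ/12 ⊕ ℤ/12

Derivation:
rank_ℚ(R)=4; free=4−4=0
SNF(R) diag = [2, 4, 12, 12] → torsion [2, 4, 12, 12]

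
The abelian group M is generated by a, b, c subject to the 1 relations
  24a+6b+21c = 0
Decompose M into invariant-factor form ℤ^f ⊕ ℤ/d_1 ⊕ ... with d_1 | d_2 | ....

rank_ℚ(R)=1; free=3−1=2
SNF(R) diag = [3] → torsion [3]

Answer: M ≅ ℤ^2 ⊕ ℤ/3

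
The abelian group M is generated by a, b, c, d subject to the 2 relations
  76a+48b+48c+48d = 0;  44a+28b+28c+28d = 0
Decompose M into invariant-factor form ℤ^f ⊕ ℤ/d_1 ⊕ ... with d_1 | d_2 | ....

Answer: M ≅ ℤ^2 ⊕ ℤ/4 ⊕ ℤ/4

Derivation:
rank_ℚ(R)=2; free=4−2=2
SNF(R) diag = [4, 4] → torsion [4, 4]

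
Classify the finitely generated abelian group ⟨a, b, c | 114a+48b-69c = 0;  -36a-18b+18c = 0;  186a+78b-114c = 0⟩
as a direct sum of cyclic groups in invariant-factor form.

Answer: M ≅ ℤ/3 ⊕ ℤ/6 ⊕ ℤ/18

Derivation:
rank_ℚ(R)=3; free=3−3=0
SNF(R) diag = [3, 6, 18] → torsion [3, 6, 18]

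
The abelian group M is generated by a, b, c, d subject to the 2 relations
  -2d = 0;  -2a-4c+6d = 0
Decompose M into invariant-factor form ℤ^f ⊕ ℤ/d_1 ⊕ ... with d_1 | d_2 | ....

Answer: M ≅ ℤ^2 ⊕ ℤ/2 ⊕ ℤ/2

Derivation:
rank_ℚ(R)=2; free=4−2=2
SNF(R) diag = [2, 2] → torsion [2, 2]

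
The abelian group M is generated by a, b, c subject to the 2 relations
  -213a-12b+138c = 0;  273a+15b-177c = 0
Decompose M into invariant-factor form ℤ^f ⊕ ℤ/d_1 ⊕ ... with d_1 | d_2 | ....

Answer: M ≅ ℤ^1 ⊕ ℤ/3 ⊕ ℤ/9

Derivation:
rank_ℚ(R)=2; free=3−2=1
SNF(R) diag = [3, 9] → torsion [3, 9]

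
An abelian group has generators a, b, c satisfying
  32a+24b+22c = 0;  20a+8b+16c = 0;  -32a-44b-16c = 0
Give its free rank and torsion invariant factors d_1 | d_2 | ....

rank_ℚ(R)=3; free=3−3=0
SNF(R) diag = [2, 4, 12] → torsion [2, 4, 12]

Answer: M ≅ ℤ/2 ⊕ ℤ/4 ⊕ ℤ/12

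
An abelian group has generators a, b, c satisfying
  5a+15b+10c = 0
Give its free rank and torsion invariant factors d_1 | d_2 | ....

rank_ℚ(R)=1; free=3−1=2
SNF(R) diag = [5] → torsion [5]

Answer: M ≅ ℤ^2 ⊕ ℤ/5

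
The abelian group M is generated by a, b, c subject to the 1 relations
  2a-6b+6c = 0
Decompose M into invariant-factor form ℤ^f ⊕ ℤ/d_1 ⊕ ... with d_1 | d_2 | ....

rank_ℚ(R)=1; free=3−1=2
SNF(R) diag = [2] → torsion [2]

Answer: M ≅ ℤ^2 ⊕ ℤ/2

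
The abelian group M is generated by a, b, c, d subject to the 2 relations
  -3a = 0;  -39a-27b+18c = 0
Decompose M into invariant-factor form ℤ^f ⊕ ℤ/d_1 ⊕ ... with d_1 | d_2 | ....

rank_ℚ(R)=2; free=4−2=2
SNF(R) diag = [3, 9] → torsion [3, 9]

Answer: M ≅ ℤ^2 ⊕ ℤ/3 ⊕ ℤ/9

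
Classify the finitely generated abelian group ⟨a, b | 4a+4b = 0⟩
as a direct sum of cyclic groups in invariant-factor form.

rank_ℚ(R)=1; free=2−1=1
SNF(R) diag = [4] → torsion [4]

Answer: M ≅ ℤ^1 ⊕ ℤ/4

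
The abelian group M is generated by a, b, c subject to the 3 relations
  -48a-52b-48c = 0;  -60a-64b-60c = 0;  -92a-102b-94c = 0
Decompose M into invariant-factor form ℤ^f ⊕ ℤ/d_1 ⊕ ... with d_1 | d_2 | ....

rank_ℚ(R)=3; free=3−3=0
SNF(R) diag = [2, 4, 12] → torsion [2, 4, 12]

Answer: M ≅ ℤ/2 ⊕ ℤ/4 ⊕ ℤ/12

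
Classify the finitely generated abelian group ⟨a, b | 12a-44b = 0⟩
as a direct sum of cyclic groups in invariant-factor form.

rank_ℚ(R)=1; free=2−1=1
SNF(R) diag = [4] → torsion [4]

Answer: M ≅ ℤ^1 ⊕ ℤ/4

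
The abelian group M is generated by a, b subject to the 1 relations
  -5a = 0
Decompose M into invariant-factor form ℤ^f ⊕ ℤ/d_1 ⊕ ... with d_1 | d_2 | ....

Answer: M ≅ ℤ^1 ⊕ ℤ/5

Derivation:
rank_ℚ(R)=1; free=2−1=1
SNF(R) diag = [5] → torsion [5]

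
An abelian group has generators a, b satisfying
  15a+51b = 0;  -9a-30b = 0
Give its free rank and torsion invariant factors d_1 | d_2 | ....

rank_ℚ(R)=2; free=2−2=0
SNF(R) diag = [3, 3] → torsion [3, 3]

Answer: M ≅ ℤ/3 ⊕ ℤ/3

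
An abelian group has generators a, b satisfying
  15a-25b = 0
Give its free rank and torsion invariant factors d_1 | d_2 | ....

rank_ℚ(R)=1; free=2−1=1
SNF(R) diag = [5] → torsion [5]

Answer: M ≅ ℤ^1 ⊕ ℤ/5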